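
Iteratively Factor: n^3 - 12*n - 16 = (n + 2)*(n^2 - 2*n - 8) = (n - 4)*(n + 2)*(n + 2)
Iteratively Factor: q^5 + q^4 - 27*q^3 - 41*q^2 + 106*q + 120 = (q - 2)*(q^4 + 3*q^3 - 21*q^2 - 83*q - 60) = (q - 2)*(q + 1)*(q^3 + 2*q^2 - 23*q - 60) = (q - 2)*(q + 1)*(q + 4)*(q^2 - 2*q - 15) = (q - 5)*(q - 2)*(q + 1)*(q + 4)*(q + 3)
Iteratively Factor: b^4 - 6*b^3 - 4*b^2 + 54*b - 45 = (b - 3)*(b^3 - 3*b^2 - 13*b + 15) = (b - 3)*(b + 3)*(b^2 - 6*b + 5) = (b - 5)*(b - 3)*(b + 3)*(b - 1)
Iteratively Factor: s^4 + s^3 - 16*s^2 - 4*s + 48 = (s + 2)*(s^3 - s^2 - 14*s + 24) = (s + 2)*(s + 4)*(s^2 - 5*s + 6) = (s - 3)*(s + 2)*(s + 4)*(s - 2)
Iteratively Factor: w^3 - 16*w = (w + 4)*(w^2 - 4*w) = (w - 4)*(w + 4)*(w)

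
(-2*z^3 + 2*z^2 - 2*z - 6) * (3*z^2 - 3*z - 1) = -6*z^5 + 12*z^4 - 10*z^3 - 14*z^2 + 20*z + 6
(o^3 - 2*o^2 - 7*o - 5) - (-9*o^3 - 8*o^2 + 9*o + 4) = 10*o^3 + 6*o^2 - 16*o - 9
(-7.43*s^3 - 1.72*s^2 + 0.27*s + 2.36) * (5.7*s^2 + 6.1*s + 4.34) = -42.351*s^5 - 55.127*s^4 - 41.1992*s^3 + 7.6342*s^2 + 15.5678*s + 10.2424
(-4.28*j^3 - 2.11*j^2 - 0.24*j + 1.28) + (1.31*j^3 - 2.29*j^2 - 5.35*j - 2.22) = -2.97*j^3 - 4.4*j^2 - 5.59*j - 0.94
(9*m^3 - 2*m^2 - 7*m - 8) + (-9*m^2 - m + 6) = 9*m^3 - 11*m^2 - 8*m - 2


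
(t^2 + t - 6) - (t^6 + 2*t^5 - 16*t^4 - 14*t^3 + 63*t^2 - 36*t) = -t^6 - 2*t^5 + 16*t^4 + 14*t^3 - 62*t^2 + 37*t - 6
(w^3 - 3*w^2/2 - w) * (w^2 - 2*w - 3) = w^5 - 7*w^4/2 - w^3 + 13*w^2/2 + 3*w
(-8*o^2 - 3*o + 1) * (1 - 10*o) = 80*o^3 + 22*o^2 - 13*o + 1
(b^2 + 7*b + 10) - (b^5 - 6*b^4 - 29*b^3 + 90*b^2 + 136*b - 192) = -b^5 + 6*b^4 + 29*b^3 - 89*b^2 - 129*b + 202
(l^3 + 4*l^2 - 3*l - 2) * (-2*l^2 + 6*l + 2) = -2*l^5 - 2*l^4 + 32*l^3 - 6*l^2 - 18*l - 4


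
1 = 1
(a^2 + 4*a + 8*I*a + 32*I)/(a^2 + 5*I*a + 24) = (a + 4)/(a - 3*I)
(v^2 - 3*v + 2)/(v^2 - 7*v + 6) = (v - 2)/(v - 6)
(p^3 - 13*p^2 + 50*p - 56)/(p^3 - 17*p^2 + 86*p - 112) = (p - 4)/(p - 8)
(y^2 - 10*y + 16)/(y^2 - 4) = (y - 8)/(y + 2)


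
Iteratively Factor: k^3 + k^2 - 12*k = (k + 4)*(k^2 - 3*k) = (k - 3)*(k + 4)*(k)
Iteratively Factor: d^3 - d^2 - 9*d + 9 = (d - 1)*(d^2 - 9) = (d - 3)*(d - 1)*(d + 3)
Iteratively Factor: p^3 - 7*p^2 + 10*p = (p)*(p^2 - 7*p + 10) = p*(p - 2)*(p - 5)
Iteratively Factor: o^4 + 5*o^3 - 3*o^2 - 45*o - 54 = (o + 3)*(o^3 + 2*o^2 - 9*o - 18) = (o - 3)*(o + 3)*(o^2 + 5*o + 6) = (o - 3)*(o + 3)^2*(o + 2)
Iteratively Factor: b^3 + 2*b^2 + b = (b + 1)*(b^2 + b) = (b + 1)^2*(b)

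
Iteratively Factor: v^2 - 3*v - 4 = (v - 4)*(v + 1)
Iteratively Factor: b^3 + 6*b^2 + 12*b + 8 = (b + 2)*(b^2 + 4*b + 4) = (b + 2)^2*(b + 2)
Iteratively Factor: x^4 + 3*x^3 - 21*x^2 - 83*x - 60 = (x + 4)*(x^3 - x^2 - 17*x - 15) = (x + 3)*(x + 4)*(x^2 - 4*x - 5) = (x + 1)*(x + 3)*(x + 4)*(x - 5)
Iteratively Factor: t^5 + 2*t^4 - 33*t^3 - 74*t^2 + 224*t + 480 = (t + 4)*(t^4 - 2*t^3 - 25*t^2 + 26*t + 120) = (t - 5)*(t + 4)*(t^3 + 3*t^2 - 10*t - 24) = (t - 5)*(t - 3)*(t + 4)*(t^2 + 6*t + 8) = (t - 5)*(t - 3)*(t + 2)*(t + 4)*(t + 4)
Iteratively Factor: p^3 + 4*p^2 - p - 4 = (p - 1)*(p^2 + 5*p + 4) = (p - 1)*(p + 4)*(p + 1)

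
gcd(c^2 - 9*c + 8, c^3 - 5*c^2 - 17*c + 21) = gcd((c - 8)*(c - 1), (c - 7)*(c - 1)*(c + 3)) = c - 1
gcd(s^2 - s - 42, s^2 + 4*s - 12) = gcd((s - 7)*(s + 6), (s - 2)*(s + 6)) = s + 6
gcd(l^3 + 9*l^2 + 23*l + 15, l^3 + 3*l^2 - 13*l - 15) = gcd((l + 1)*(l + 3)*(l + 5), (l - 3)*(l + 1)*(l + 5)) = l^2 + 6*l + 5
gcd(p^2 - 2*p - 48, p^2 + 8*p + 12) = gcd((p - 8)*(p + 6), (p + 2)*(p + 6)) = p + 6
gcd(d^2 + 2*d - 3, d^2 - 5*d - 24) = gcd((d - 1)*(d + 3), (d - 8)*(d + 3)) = d + 3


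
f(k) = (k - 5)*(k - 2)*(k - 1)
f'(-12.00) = 641.00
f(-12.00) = -3094.00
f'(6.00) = 29.00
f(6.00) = 20.00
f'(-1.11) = 38.46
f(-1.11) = -40.09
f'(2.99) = -4.02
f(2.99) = -3.96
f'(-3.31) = 102.83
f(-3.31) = -190.18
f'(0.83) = 5.79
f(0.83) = -0.83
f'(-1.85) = 56.87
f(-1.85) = -75.16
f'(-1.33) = 43.59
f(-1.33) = -49.11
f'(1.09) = 3.12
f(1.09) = 0.32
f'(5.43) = 18.57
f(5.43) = 6.53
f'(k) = (k - 5)*(k - 2) + (k - 5)*(k - 1) + (k - 2)*(k - 1)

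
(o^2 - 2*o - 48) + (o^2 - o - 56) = 2*o^2 - 3*o - 104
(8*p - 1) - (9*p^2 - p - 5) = -9*p^2 + 9*p + 4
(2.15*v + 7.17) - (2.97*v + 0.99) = 6.18 - 0.82*v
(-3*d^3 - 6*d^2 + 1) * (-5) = 15*d^3 + 30*d^2 - 5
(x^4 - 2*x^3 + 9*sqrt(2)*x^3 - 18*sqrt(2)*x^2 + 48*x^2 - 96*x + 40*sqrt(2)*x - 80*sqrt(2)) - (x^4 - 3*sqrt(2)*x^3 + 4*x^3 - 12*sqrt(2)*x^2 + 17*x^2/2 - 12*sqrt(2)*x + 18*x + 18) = -6*x^3 + 12*sqrt(2)*x^3 - 6*sqrt(2)*x^2 + 79*x^2/2 - 114*x + 52*sqrt(2)*x - 80*sqrt(2) - 18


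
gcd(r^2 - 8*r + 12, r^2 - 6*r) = r - 6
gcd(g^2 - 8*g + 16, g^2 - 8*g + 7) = 1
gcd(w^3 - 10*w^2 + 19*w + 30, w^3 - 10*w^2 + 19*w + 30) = w^3 - 10*w^2 + 19*w + 30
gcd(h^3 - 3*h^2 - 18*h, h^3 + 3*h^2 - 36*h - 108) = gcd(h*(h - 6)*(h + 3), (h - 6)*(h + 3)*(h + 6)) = h^2 - 3*h - 18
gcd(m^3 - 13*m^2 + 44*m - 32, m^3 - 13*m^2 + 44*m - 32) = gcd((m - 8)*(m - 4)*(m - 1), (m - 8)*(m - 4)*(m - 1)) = m^3 - 13*m^2 + 44*m - 32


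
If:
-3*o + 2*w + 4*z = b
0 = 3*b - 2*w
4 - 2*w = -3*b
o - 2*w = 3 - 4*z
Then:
No Solution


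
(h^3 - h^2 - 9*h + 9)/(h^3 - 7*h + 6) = (h - 3)/(h - 2)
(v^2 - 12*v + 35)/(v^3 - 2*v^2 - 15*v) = (v - 7)/(v*(v + 3))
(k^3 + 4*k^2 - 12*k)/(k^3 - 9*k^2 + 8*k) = (k^2 + 4*k - 12)/(k^2 - 9*k + 8)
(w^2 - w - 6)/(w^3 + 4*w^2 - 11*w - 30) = 1/(w + 5)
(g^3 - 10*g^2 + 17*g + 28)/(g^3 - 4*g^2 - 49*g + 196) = (g + 1)/(g + 7)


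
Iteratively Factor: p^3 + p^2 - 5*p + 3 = (p + 3)*(p^2 - 2*p + 1) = (p - 1)*(p + 3)*(p - 1)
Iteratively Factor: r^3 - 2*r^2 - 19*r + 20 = (r - 5)*(r^2 + 3*r - 4) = (r - 5)*(r + 4)*(r - 1)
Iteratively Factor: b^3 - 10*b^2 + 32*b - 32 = (b - 2)*(b^2 - 8*b + 16) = (b - 4)*(b - 2)*(b - 4)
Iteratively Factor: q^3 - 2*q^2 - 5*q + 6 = (q + 2)*(q^2 - 4*q + 3) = (q - 3)*(q + 2)*(q - 1)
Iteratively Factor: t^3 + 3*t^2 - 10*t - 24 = (t - 3)*(t^2 + 6*t + 8) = (t - 3)*(t + 4)*(t + 2)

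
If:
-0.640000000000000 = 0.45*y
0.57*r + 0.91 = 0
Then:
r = -1.60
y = -1.42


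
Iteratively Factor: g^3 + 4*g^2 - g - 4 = (g + 1)*(g^2 + 3*g - 4) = (g + 1)*(g + 4)*(g - 1)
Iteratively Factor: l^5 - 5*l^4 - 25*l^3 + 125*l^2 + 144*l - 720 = (l + 3)*(l^4 - 8*l^3 - l^2 + 128*l - 240) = (l - 3)*(l + 3)*(l^3 - 5*l^2 - 16*l + 80) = (l - 5)*(l - 3)*(l + 3)*(l^2 - 16) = (l - 5)*(l - 3)*(l + 3)*(l + 4)*(l - 4)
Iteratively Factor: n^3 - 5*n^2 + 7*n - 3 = (n - 3)*(n^2 - 2*n + 1) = (n - 3)*(n - 1)*(n - 1)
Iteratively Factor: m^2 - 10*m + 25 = (m - 5)*(m - 5)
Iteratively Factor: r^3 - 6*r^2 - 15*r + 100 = (r + 4)*(r^2 - 10*r + 25) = (r - 5)*(r + 4)*(r - 5)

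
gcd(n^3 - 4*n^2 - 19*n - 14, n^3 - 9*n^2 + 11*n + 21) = n^2 - 6*n - 7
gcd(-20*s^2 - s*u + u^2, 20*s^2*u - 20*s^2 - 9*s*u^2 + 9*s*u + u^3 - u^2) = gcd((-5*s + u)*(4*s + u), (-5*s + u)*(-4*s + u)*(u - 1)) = 5*s - u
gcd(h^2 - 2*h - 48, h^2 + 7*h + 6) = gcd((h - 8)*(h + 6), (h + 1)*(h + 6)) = h + 6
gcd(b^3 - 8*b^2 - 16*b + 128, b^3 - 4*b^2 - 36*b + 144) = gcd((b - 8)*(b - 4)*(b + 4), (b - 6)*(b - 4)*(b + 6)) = b - 4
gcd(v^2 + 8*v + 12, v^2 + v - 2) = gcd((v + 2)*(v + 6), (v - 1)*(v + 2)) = v + 2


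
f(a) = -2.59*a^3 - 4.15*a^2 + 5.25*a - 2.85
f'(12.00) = -1213.23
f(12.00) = -5012.97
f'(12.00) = -1213.23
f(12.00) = -5012.97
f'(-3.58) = -64.62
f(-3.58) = 44.00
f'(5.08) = -237.43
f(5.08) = -422.82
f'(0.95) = -9.65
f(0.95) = -3.83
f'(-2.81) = -32.78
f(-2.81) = 7.10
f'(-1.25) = 3.48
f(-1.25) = -10.84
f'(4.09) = -158.67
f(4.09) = -228.00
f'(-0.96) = 6.06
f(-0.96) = -9.42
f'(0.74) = -5.15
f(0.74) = -2.29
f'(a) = -7.77*a^2 - 8.3*a + 5.25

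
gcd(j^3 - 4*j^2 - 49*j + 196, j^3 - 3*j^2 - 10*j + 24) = j - 4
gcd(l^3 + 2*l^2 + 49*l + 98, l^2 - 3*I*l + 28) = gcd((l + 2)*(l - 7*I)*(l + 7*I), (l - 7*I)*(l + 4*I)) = l - 7*I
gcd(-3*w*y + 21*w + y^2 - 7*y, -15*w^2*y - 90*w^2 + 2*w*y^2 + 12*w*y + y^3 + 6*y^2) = -3*w + y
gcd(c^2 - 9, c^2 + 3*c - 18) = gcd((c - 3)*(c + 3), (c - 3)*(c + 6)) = c - 3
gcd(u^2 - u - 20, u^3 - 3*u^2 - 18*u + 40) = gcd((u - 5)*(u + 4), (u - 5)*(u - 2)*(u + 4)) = u^2 - u - 20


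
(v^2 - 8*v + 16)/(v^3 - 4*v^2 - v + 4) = (v - 4)/(v^2 - 1)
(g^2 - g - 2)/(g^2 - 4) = (g + 1)/(g + 2)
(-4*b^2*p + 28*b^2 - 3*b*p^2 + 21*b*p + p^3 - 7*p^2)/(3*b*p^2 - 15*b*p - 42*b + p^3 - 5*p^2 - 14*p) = (-4*b^2 - 3*b*p + p^2)/(3*b*p + 6*b + p^2 + 2*p)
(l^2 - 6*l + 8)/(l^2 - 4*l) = (l - 2)/l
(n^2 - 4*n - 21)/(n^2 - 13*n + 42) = (n + 3)/(n - 6)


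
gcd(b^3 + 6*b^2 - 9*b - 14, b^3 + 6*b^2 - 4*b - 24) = b - 2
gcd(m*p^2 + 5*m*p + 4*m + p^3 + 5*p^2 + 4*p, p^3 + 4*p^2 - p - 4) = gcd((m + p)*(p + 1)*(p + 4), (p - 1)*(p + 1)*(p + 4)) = p^2 + 5*p + 4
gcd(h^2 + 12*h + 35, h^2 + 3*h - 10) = h + 5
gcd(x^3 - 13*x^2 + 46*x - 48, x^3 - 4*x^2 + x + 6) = x^2 - 5*x + 6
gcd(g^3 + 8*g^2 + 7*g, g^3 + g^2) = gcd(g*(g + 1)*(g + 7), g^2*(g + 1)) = g^2 + g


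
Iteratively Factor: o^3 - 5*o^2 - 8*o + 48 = (o + 3)*(o^2 - 8*o + 16) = (o - 4)*(o + 3)*(o - 4)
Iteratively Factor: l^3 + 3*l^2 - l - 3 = (l + 3)*(l^2 - 1) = (l + 1)*(l + 3)*(l - 1)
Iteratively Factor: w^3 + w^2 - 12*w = (w)*(w^2 + w - 12) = w*(w - 3)*(w + 4)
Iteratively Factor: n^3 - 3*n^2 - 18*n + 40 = (n + 4)*(n^2 - 7*n + 10) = (n - 5)*(n + 4)*(n - 2)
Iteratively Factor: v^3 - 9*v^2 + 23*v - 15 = (v - 5)*(v^2 - 4*v + 3) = (v - 5)*(v - 3)*(v - 1)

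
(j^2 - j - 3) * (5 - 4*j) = -4*j^3 + 9*j^2 + 7*j - 15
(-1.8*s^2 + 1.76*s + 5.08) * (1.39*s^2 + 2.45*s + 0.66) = -2.502*s^4 - 1.9636*s^3 + 10.1852*s^2 + 13.6076*s + 3.3528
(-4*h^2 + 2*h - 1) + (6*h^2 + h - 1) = 2*h^2 + 3*h - 2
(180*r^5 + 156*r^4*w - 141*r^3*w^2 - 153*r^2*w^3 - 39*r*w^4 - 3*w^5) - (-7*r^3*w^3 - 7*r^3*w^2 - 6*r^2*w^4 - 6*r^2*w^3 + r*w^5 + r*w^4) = 180*r^5 + 156*r^4*w + 7*r^3*w^3 - 134*r^3*w^2 + 6*r^2*w^4 - 147*r^2*w^3 - r*w^5 - 40*r*w^4 - 3*w^5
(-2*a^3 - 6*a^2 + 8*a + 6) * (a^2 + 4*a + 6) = -2*a^5 - 14*a^4 - 28*a^3 + 2*a^2 + 72*a + 36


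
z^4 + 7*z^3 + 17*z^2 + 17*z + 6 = (z + 1)^2*(z + 2)*(z + 3)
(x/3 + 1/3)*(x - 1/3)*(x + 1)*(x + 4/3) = x^4/3 + x^3 + 23*x^2/27 + x/27 - 4/27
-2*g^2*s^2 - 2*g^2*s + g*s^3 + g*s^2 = s*(-2*g + s)*(g*s + g)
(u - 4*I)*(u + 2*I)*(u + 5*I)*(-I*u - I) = -I*u^4 + 3*u^3 - I*u^3 + 3*u^2 - 18*I*u^2 + 40*u - 18*I*u + 40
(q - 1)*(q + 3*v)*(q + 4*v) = q^3 + 7*q^2*v - q^2 + 12*q*v^2 - 7*q*v - 12*v^2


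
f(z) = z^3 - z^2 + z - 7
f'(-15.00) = 706.00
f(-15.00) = -3622.00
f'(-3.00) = 34.00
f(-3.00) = -46.00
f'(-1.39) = 9.58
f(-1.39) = -13.01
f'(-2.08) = 18.14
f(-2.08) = -22.41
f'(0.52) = 0.77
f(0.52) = -6.61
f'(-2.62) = 26.83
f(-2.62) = -34.47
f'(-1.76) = 13.81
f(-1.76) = -17.31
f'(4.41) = 50.52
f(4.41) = 63.73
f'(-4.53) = 71.62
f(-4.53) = -125.01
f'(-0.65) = 3.57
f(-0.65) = -8.35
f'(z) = 3*z^2 - 2*z + 1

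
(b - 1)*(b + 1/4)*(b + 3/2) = b^3 + 3*b^2/4 - 11*b/8 - 3/8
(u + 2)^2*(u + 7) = u^3 + 11*u^2 + 32*u + 28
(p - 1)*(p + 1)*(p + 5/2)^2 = p^4 + 5*p^3 + 21*p^2/4 - 5*p - 25/4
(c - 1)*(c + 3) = c^2 + 2*c - 3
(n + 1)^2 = n^2 + 2*n + 1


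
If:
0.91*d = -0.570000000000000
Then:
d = -0.63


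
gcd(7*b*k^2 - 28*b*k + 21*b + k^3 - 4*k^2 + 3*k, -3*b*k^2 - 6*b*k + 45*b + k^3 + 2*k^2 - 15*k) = k - 3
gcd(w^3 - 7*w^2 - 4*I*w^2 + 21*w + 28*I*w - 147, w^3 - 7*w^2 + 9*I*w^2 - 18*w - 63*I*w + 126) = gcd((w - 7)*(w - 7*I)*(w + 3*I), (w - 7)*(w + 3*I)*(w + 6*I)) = w^2 + w*(-7 + 3*I) - 21*I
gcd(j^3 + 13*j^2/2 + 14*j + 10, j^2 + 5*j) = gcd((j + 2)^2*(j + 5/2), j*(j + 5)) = 1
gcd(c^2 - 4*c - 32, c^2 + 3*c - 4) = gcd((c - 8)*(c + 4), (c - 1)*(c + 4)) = c + 4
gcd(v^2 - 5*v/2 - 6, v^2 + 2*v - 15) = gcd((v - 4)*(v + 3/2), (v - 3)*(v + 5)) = 1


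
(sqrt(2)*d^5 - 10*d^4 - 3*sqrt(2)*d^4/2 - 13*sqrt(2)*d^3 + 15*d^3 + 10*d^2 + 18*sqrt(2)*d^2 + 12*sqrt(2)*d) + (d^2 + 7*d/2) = sqrt(2)*d^5 - 10*d^4 - 3*sqrt(2)*d^4/2 - 13*sqrt(2)*d^3 + 15*d^3 + 11*d^2 + 18*sqrt(2)*d^2 + 7*d/2 + 12*sqrt(2)*d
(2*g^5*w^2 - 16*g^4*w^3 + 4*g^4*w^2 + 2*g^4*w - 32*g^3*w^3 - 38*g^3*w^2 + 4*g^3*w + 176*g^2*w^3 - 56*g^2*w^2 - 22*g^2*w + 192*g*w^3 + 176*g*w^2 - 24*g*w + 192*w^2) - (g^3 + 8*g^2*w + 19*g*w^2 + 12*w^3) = 2*g^5*w^2 - 16*g^4*w^3 + 4*g^4*w^2 + 2*g^4*w - 32*g^3*w^3 - 38*g^3*w^2 + 4*g^3*w - g^3 + 176*g^2*w^3 - 56*g^2*w^2 - 30*g^2*w + 192*g*w^3 + 157*g*w^2 - 24*g*w - 12*w^3 + 192*w^2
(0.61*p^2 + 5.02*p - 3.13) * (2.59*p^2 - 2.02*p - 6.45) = 1.5799*p^4 + 11.7696*p^3 - 22.1816*p^2 - 26.0564*p + 20.1885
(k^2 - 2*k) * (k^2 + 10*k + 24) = k^4 + 8*k^3 + 4*k^2 - 48*k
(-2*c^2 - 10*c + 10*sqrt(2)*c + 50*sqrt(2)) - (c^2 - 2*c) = -3*c^2 - 8*c + 10*sqrt(2)*c + 50*sqrt(2)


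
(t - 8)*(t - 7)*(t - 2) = t^3 - 17*t^2 + 86*t - 112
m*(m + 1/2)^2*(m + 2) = m^4 + 3*m^3 + 9*m^2/4 + m/2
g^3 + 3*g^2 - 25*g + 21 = (g - 3)*(g - 1)*(g + 7)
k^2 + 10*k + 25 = (k + 5)^2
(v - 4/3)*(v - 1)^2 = v^3 - 10*v^2/3 + 11*v/3 - 4/3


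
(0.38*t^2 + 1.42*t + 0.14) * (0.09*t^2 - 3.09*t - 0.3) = 0.0342*t^4 - 1.0464*t^3 - 4.4892*t^2 - 0.8586*t - 0.042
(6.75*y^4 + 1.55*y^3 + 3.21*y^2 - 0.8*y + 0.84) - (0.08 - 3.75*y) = 6.75*y^4 + 1.55*y^3 + 3.21*y^2 + 2.95*y + 0.76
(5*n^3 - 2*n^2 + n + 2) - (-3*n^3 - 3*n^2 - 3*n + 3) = 8*n^3 + n^2 + 4*n - 1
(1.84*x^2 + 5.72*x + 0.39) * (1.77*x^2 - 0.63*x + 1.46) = 3.2568*x^4 + 8.9652*x^3 - 0.2269*x^2 + 8.1055*x + 0.5694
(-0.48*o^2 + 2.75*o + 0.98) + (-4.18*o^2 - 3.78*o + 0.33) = -4.66*o^2 - 1.03*o + 1.31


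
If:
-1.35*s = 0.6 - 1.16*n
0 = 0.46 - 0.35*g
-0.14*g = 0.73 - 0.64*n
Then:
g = 1.31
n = 1.43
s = 0.78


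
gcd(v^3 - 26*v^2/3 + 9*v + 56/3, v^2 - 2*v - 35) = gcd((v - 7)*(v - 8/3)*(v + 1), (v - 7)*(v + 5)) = v - 7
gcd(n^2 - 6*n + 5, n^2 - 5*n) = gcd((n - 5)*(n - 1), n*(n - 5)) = n - 5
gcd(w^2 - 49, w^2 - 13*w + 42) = w - 7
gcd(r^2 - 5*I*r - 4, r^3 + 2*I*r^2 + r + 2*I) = r - I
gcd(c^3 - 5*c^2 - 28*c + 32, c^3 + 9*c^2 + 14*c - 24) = c^2 + 3*c - 4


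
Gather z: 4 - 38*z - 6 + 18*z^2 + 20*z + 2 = 18*z^2 - 18*z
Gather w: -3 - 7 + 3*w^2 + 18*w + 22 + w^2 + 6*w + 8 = 4*w^2 + 24*w + 20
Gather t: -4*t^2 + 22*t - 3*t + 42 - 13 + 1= -4*t^2 + 19*t + 30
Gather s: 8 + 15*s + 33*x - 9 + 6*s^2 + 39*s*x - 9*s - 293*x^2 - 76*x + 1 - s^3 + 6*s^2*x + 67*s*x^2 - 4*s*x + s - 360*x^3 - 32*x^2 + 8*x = -s^3 + s^2*(6*x + 6) + s*(67*x^2 + 35*x + 7) - 360*x^3 - 325*x^2 - 35*x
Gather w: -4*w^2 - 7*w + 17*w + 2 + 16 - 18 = -4*w^2 + 10*w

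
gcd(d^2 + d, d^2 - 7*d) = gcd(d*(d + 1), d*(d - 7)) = d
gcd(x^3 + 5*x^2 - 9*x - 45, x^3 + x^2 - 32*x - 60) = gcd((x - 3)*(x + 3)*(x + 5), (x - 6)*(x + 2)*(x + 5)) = x + 5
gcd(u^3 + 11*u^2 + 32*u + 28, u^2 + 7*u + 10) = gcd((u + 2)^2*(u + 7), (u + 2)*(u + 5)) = u + 2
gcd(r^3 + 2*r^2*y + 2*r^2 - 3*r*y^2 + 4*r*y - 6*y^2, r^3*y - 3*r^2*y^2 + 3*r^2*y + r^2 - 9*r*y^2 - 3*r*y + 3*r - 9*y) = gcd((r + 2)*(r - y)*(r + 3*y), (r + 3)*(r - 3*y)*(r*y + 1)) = 1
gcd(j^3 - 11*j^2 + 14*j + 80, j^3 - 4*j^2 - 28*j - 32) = j^2 - 6*j - 16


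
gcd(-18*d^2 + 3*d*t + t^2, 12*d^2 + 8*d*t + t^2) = 6*d + t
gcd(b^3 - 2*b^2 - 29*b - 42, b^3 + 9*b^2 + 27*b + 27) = b + 3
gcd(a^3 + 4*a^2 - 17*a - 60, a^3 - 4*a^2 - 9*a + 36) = a^2 - a - 12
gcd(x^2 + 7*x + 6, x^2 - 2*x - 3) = x + 1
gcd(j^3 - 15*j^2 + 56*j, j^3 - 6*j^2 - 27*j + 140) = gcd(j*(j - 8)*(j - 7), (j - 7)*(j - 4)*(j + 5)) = j - 7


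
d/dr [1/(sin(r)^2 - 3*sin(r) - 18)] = (3 - 2*sin(r))*cos(r)/((sin(r) - 6)^2*(sin(r) + 3)^2)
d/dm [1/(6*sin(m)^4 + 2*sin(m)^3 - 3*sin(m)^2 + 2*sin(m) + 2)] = 2*(-12*sin(m)^3 - 3*sin(m)^2 + 3*sin(m) - 1)*cos(m)/(6*sin(m)^4 + 2*sin(m)^3 - 3*sin(m)^2 + 2*sin(m) + 2)^2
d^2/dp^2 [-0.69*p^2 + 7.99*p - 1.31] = -1.38000000000000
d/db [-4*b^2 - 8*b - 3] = -8*b - 8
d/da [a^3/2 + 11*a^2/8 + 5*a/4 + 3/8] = 3*a^2/2 + 11*a/4 + 5/4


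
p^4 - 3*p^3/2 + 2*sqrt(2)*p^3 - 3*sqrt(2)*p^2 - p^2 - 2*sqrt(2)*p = p*(p - 2)*(p + 1/2)*(p + 2*sqrt(2))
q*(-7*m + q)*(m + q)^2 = -7*m^3*q - 13*m^2*q^2 - 5*m*q^3 + q^4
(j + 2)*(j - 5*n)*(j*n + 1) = j^3*n - 5*j^2*n^2 + 2*j^2*n + j^2 - 10*j*n^2 - 5*j*n + 2*j - 10*n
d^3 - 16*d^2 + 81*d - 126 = (d - 7)*(d - 6)*(d - 3)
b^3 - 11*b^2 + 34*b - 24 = (b - 6)*(b - 4)*(b - 1)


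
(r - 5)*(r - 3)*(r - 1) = r^3 - 9*r^2 + 23*r - 15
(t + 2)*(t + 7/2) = t^2 + 11*t/2 + 7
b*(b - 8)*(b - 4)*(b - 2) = b^4 - 14*b^3 + 56*b^2 - 64*b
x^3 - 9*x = x*(x - 3)*(x + 3)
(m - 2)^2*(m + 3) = m^3 - m^2 - 8*m + 12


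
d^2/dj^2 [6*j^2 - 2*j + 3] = 12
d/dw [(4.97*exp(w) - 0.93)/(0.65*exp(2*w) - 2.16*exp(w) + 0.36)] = (-3.2305*exp(2*w) + 1.209*exp(w) - 0.2196)*exp(w)/(0.4225*exp(4*w) - 2.808*exp(3*w) + 5.1336*exp(2*w) - 1.5552*exp(w) + 0.1296)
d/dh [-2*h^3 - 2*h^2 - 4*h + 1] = -6*h^2 - 4*h - 4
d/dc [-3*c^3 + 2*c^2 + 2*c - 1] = -9*c^2 + 4*c + 2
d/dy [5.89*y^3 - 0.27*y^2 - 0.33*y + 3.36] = 17.67*y^2 - 0.54*y - 0.33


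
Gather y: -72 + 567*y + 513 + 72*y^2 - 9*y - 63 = 72*y^2 + 558*y + 378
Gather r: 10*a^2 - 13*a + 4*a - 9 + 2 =10*a^2 - 9*a - 7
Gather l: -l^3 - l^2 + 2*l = -l^3 - l^2 + 2*l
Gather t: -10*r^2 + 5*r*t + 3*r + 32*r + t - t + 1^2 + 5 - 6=-10*r^2 + 5*r*t + 35*r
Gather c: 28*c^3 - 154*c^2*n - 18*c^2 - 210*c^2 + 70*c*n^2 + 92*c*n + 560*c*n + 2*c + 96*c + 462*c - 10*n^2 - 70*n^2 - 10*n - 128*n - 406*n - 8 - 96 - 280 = 28*c^3 + c^2*(-154*n - 228) + c*(70*n^2 + 652*n + 560) - 80*n^2 - 544*n - 384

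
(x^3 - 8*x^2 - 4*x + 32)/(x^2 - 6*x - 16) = x - 2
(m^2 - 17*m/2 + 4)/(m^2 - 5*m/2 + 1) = (m - 8)/(m - 2)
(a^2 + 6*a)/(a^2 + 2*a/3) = 3*(a + 6)/(3*a + 2)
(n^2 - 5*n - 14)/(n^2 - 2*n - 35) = (n + 2)/(n + 5)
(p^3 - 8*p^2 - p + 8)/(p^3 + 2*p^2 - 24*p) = (p^3 - 8*p^2 - p + 8)/(p*(p^2 + 2*p - 24))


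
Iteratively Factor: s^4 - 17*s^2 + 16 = (s - 4)*(s^3 + 4*s^2 - s - 4) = (s - 4)*(s + 1)*(s^2 + 3*s - 4) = (s - 4)*(s - 1)*(s + 1)*(s + 4)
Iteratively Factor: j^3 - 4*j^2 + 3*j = (j)*(j^2 - 4*j + 3) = j*(j - 1)*(j - 3)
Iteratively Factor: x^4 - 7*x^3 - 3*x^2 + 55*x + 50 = (x - 5)*(x^3 - 2*x^2 - 13*x - 10) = (x - 5)^2*(x^2 + 3*x + 2) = (x - 5)^2*(x + 1)*(x + 2)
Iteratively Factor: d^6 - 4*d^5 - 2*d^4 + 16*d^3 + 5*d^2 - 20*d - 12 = (d - 2)*(d^5 - 2*d^4 - 6*d^3 + 4*d^2 + 13*d + 6) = (d - 2)*(d + 1)*(d^4 - 3*d^3 - 3*d^2 + 7*d + 6) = (d - 2)^2*(d + 1)*(d^3 - d^2 - 5*d - 3) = (d - 3)*(d - 2)^2*(d + 1)*(d^2 + 2*d + 1) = (d - 3)*(d - 2)^2*(d + 1)^2*(d + 1)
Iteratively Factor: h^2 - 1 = (h + 1)*(h - 1)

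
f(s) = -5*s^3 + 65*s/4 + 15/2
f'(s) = 65/4 - 15*s^2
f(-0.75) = -2.58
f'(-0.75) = 7.81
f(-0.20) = 4.29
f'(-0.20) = 15.65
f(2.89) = -66.23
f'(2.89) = -109.03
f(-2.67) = 59.28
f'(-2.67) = -90.68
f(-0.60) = -1.17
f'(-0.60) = 10.85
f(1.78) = 8.23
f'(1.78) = -31.28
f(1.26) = 17.97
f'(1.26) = -7.56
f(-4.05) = 273.84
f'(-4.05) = -229.79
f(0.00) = 7.50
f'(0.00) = 16.25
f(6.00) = -975.00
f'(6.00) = -523.75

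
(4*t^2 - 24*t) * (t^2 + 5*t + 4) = 4*t^4 - 4*t^3 - 104*t^2 - 96*t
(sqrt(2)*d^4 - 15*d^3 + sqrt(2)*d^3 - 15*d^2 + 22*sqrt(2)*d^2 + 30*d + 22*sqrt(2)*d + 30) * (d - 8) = sqrt(2)*d^5 - 15*d^4 - 7*sqrt(2)*d^4 + 14*sqrt(2)*d^3 + 105*d^3 - 154*sqrt(2)*d^2 + 150*d^2 - 176*sqrt(2)*d - 210*d - 240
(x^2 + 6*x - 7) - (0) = x^2 + 6*x - 7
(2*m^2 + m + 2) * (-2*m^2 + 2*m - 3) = -4*m^4 + 2*m^3 - 8*m^2 + m - 6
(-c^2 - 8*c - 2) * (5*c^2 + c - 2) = -5*c^4 - 41*c^3 - 16*c^2 + 14*c + 4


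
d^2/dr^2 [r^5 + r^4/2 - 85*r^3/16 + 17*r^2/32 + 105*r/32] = 20*r^3 + 6*r^2 - 255*r/8 + 17/16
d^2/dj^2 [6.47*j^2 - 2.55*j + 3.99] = 12.9400000000000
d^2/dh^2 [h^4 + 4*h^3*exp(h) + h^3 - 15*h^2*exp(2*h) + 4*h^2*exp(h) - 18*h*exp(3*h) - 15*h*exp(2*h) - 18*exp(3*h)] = 4*h^3*exp(h) - 60*h^2*exp(2*h) + 28*h^2*exp(h) + 12*h^2 - 162*h*exp(3*h) - 180*h*exp(2*h) + 40*h*exp(h) + 6*h - 270*exp(3*h) - 90*exp(2*h) + 8*exp(h)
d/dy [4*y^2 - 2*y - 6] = 8*y - 2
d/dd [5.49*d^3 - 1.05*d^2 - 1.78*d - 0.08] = 16.47*d^2 - 2.1*d - 1.78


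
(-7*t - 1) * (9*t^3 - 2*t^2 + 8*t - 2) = -63*t^4 + 5*t^3 - 54*t^2 + 6*t + 2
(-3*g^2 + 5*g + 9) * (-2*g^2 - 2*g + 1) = 6*g^4 - 4*g^3 - 31*g^2 - 13*g + 9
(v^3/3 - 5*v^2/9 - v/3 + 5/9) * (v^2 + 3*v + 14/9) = v^5/3 + 4*v^4/9 - 40*v^3/27 - 106*v^2/81 + 31*v/27 + 70/81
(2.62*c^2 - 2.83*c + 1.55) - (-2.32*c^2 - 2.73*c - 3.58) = 4.94*c^2 - 0.1*c + 5.13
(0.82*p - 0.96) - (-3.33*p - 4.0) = 4.15*p + 3.04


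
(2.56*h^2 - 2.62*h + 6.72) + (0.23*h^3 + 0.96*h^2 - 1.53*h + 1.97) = 0.23*h^3 + 3.52*h^2 - 4.15*h + 8.69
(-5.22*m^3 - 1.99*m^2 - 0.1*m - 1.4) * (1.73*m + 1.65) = -9.0306*m^4 - 12.0557*m^3 - 3.4565*m^2 - 2.587*m - 2.31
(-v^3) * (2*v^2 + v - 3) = -2*v^5 - v^4 + 3*v^3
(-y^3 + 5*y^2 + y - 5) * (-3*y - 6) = 3*y^4 - 9*y^3 - 33*y^2 + 9*y + 30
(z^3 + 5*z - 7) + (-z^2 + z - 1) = z^3 - z^2 + 6*z - 8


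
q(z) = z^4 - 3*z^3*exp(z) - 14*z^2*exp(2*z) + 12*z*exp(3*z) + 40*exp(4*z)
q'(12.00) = 112269688664663486857863.61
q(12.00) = 28067564412330397628864.41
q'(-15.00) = -13500.00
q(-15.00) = 50625.00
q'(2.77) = 10755303.66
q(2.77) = 2701216.76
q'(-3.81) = -220.59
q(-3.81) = 214.29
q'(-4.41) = -342.13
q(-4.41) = 381.32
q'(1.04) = 10862.99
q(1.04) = 2715.90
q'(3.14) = 46932554.86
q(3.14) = 11786175.39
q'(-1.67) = -21.95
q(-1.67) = 8.94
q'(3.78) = 601201784.38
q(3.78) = 150857019.76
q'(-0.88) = -0.93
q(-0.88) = 0.01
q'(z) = -3*z^3*exp(z) + 4*z^3 - 28*z^2*exp(2*z) - 9*z^2*exp(z) + 36*z*exp(3*z) - 28*z*exp(2*z) + 160*exp(4*z) + 12*exp(3*z)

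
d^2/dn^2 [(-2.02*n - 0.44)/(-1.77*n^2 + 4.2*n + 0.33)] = ((15.4104 - 21.4524*n)*(-1.77*n^2 + 4.2*n + 0.33) - (2.02*n + 0.44)*(3.54*n - 4.2)*(7.08*n - 8.4))/(-1.77*n^2 + 4.2*n + 0.33)^3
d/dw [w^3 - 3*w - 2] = 3*w^2 - 3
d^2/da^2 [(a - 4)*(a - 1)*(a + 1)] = 6*a - 8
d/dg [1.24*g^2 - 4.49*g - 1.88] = 2.48*g - 4.49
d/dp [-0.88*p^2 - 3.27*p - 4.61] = -1.76*p - 3.27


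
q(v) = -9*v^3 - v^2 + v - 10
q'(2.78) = -213.23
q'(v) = -27*v^2 - 2*v + 1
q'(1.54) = -66.11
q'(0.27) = -1.51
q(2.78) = -208.31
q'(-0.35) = -1.61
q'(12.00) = -3911.00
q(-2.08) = 64.58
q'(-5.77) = -886.37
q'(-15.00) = -6044.00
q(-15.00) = 30125.00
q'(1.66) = -76.72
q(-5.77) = 1679.84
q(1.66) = -52.26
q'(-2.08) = -111.65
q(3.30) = -341.02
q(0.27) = -9.98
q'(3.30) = -299.63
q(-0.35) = -10.09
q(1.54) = -43.70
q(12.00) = -15694.00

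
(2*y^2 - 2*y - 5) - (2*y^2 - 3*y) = y - 5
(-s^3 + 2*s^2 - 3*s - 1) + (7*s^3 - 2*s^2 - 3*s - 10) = 6*s^3 - 6*s - 11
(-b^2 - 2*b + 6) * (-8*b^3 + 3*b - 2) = 8*b^5 + 16*b^4 - 51*b^3 - 4*b^2 + 22*b - 12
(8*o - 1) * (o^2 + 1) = 8*o^3 - o^2 + 8*o - 1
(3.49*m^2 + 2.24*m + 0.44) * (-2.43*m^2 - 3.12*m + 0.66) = -8.4807*m^4 - 16.332*m^3 - 5.7546*m^2 + 0.1056*m + 0.2904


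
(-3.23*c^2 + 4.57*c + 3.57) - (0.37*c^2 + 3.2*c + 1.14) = -3.6*c^2 + 1.37*c + 2.43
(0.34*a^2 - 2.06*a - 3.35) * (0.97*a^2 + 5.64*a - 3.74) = 0.3298*a^4 - 0.0806*a^3 - 16.1395*a^2 - 11.1896*a + 12.529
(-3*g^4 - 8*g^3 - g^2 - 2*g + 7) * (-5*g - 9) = 15*g^5 + 67*g^4 + 77*g^3 + 19*g^2 - 17*g - 63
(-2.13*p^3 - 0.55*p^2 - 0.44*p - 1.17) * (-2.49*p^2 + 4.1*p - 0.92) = 5.3037*p^5 - 7.3635*p^4 + 0.8002*p^3 + 1.6153*p^2 - 4.3922*p + 1.0764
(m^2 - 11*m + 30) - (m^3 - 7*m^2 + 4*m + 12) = -m^3 + 8*m^2 - 15*m + 18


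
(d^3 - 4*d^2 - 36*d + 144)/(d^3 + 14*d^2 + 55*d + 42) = (d^2 - 10*d + 24)/(d^2 + 8*d + 7)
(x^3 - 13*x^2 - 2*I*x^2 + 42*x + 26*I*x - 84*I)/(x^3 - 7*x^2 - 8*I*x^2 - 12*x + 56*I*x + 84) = (x - 6)/(x - 6*I)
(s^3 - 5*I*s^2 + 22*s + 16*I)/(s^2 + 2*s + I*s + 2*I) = (s^2 - 6*I*s + 16)/(s + 2)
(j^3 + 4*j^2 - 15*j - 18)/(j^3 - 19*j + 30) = (j^2 + 7*j + 6)/(j^2 + 3*j - 10)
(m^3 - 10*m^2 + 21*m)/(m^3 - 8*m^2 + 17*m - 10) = m*(m^2 - 10*m + 21)/(m^3 - 8*m^2 + 17*m - 10)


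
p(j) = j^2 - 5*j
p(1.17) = -4.48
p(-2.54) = 19.15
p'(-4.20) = -13.40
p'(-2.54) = -10.08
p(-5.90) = 64.31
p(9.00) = 36.00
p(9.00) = 36.00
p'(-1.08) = -7.16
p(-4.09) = 37.18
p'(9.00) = 13.00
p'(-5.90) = -16.80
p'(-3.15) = -11.30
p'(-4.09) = -13.18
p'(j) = 2*j - 5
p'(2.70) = 0.40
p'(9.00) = 13.00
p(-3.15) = 25.67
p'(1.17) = -2.66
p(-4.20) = 38.64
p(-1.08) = 6.57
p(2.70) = -6.21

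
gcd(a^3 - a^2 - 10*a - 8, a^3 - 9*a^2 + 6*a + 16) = a + 1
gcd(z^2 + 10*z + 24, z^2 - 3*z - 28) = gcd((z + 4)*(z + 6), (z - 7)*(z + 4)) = z + 4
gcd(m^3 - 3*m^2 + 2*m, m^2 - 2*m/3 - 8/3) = m - 2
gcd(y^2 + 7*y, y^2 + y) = y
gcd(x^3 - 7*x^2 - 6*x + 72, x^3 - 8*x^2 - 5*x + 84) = x^2 - x - 12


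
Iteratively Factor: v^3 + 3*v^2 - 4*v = (v + 4)*(v^2 - v) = v*(v + 4)*(v - 1)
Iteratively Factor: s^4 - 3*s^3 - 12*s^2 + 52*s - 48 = (s - 2)*(s^3 - s^2 - 14*s + 24) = (s - 3)*(s - 2)*(s^2 + 2*s - 8) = (s - 3)*(s - 2)*(s + 4)*(s - 2)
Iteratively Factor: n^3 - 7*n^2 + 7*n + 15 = (n - 5)*(n^2 - 2*n - 3) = (n - 5)*(n - 3)*(n + 1)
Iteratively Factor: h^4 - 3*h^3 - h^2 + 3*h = (h - 3)*(h^3 - h) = h*(h - 3)*(h^2 - 1) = h*(h - 3)*(h + 1)*(h - 1)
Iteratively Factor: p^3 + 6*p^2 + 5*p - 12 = (p + 3)*(p^2 + 3*p - 4) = (p + 3)*(p + 4)*(p - 1)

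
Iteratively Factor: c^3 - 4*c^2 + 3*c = (c)*(c^2 - 4*c + 3) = c*(c - 3)*(c - 1)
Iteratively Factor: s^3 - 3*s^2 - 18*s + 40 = (s + 4)*(s^2 - 7*s + 10) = (s - 2)*(s + 4)*(s - 5)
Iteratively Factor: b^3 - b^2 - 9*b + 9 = (b - 3)*(b^2 + 2*b - 3) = (b - 3)*(b + 3)*(b - 1)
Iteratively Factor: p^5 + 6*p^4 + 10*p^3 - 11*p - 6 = (p + 1)*(p^4 + 5*p^3 + 5*p^2 - 5*p - 6) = (p - 1)*(p + 1)*(p^3 + 6*p^2 + 11*p + 6) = (p - 1)*(p + 1)^2*(p^2 + 5*p + 6) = (p - 1)*(p + 1)^2*(p + 2)*(p + 3)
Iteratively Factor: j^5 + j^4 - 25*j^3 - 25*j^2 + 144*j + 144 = (j + 3)*(j^4 - 2*j^3 - 19*j^2 + 32*j + 48) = (j + 3)*(j + 4)*(j^3 - 6*j^2 + 5*j + 12) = (j - 3)*(j + 3)*(j + 4)*(j^2 - 3*j - 4) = (j - 4)*(j - 3)*(j + 3)*(j + 4)*(j + 1)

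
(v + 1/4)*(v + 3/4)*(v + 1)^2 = v^4 + 3*v^3 + 51*v^2/16 + 11*v/8 + 3/16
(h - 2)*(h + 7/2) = h^2 + 3*h/2 - 7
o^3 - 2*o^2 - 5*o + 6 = (o - 3)*(o - 1)*(o + 2)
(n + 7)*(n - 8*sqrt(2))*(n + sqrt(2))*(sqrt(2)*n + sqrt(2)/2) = sqrt(2)*n^4 - 14*n^3 + 15*sqrt(2)*n^3/2 - 105*n^2 - 25*sqrt(2)*n^2/2 - 120*sqrt(2)*n - 49*n - 56*sqrt(2)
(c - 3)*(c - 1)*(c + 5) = c^3 + c^2 - 17*c + 15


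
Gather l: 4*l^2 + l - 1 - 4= 4*l^2 + l - 5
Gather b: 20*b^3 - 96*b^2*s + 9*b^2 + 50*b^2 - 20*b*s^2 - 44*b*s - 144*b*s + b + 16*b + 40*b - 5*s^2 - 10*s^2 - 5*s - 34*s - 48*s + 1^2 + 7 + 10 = 20*b^3 + b^2*(59 - 96*s) + b*(-20*s^2 - 188*s + 57) - 15*s^2 - 87*s + 18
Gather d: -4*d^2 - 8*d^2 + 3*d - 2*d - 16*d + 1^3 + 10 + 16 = -12*d^2 - 15*d + 27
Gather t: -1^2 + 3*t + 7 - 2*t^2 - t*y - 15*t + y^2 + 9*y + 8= -2*t^2 + t*(-y - 12) + y^2 + 9*y + 14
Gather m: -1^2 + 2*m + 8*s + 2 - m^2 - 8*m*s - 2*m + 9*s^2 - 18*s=-m^2 - 8*m*s + 9*s^2 - 10*s + 1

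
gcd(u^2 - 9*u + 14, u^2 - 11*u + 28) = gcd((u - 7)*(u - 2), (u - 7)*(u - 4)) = u - 7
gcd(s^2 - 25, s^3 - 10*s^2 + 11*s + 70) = s - 5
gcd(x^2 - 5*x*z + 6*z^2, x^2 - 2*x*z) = x - 2*z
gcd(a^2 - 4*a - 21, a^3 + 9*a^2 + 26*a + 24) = a + 3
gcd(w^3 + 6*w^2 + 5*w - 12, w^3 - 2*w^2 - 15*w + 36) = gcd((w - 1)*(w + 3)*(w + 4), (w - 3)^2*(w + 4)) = w + 4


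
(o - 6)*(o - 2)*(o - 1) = o^3 - 9*o^2 + 20*o - 12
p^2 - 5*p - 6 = (p - 6)*(p + 1)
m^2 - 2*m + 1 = (m - 1)^2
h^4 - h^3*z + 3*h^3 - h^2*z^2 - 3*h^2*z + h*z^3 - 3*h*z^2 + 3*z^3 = (h + 3)*(h - z)^2*(h + z)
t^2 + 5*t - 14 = (t - 2)*(t + 7)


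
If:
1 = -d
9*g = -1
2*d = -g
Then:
No Solution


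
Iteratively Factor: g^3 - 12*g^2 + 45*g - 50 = (g - 5)*(g^2 - 7*g + 10) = (g - 5)*(g - 2)*(g - 5)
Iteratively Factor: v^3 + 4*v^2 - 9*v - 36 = (v + 4)*(v^2 - 9) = (v - 3)*(v + 4)*(v + 3)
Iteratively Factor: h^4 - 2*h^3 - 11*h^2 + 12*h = (h)*(h^3 - 2*h^2 - 11*h + 12) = h*(h + 3)*(h^2 - 5*h + 4) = h*(h - 4)*(h + 3)*(h - 1)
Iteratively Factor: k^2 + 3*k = (k)*(k + 3)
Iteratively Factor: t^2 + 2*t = (t)*(t + 2)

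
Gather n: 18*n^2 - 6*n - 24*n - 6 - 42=18*n^2 - 30*n - 48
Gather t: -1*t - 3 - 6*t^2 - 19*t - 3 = -6*t^2 - 20*t - 6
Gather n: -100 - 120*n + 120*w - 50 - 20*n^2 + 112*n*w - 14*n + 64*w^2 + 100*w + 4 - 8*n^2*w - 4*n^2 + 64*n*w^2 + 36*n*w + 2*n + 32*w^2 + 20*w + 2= n^2*(-8*w - 24) + n*(64*w^2 + 148*w - 132) + 96*w^2 + 240*w - 144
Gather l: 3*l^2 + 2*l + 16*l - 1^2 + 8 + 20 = 3*l^2 + 18*l + 27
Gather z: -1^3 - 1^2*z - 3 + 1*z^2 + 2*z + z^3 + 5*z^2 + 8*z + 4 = z^3 + 6*z^2 + 9*z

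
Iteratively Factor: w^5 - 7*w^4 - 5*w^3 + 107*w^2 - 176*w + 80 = (w - 5)*(w^4 - 2*w^3 - 15*w^2 + 32*w - 16) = (w - 5)*(w + 4)*(w^3 - 6*w^2 + 9*w - 4) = (w - 5)*(w - 1)*(w + 4)*(w^2 - 5*w + 4) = (w - 5)*(w - 1)^2*(w + 4)*(w - 4)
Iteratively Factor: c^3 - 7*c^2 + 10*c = (c)*(c^2 - 7*c + 10) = c*(c - 5)*(c - 2)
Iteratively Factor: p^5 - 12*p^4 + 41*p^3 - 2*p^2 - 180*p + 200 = (p - 5)*(p^4 - 7*p^3 + 6*p^2 + 28*p - 40) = (p - 5)*(p - 2)*(p^3 - 5*p^2 - 4*p + 20) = (p - 5)*(p - 2)*(p + 2)*(p^2 - 7*p + 10) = (p - 5)^2*(p - 2)*(p + 2)*(p - 2)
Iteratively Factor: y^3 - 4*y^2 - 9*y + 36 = (y + 3)*(y^2 - 7*y + 12) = (y - 3)*(y + 3)*(y - 4)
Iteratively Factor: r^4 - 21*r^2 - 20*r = (r + 1)*(r^3 - r^2 - 20*r) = (r + 1)*(r + 4)*(r^2 - 5*r) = r*(r + 1)*(r + 4)*(r - 5)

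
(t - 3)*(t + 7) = t^2 + 4*t - 21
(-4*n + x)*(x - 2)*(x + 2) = -4*n*x^2 + 16*n + x^3 - 4*x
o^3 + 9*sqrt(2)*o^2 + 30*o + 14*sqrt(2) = (o + sqrt(2))^2*(o + 7*sqrt(2))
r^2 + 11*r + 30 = (r + 5)*(r + 6)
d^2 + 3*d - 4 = (d - 1)*(d + 4)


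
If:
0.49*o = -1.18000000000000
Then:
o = -2.41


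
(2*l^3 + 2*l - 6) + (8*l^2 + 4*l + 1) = 2*l^3 + 8*l^2 + 6*l - 5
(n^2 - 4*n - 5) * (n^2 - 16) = n^4 - 4*n^3 - 21*n^2 + 64*n + 80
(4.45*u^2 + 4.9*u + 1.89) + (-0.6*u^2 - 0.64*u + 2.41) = 3.85*u^2 + 4.26*u + 4.3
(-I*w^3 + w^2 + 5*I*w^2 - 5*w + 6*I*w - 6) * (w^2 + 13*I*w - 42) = -I*w^5 + 14*w^4 + 5*I*w^4 - 70*w^3 + 61*I*w^3 - 126*w^2 - 275*I*w^2 + 210*w - 330*I*w + 252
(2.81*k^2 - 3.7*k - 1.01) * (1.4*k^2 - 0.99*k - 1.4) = 3.934*k^4 - 7.9619*k^3 - 1.685*k^2 + 6.1799*k + 1.414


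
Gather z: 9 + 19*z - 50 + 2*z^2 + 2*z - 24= 2*z^2 + 21*z - 65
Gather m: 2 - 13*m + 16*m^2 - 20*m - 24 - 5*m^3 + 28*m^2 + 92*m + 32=-5*m^3 + 44*m^2 + 59*m + 10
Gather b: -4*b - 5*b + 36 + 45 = 81 - 9*b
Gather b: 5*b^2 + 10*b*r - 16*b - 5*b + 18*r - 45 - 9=5*b^2 + b*(10*r - 21) + 18*r - 54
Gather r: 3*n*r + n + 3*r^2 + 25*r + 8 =n + 3*r^2 + r*(3*n + 25) + 8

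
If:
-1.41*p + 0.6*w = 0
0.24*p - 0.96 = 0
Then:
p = 4.00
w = 9.40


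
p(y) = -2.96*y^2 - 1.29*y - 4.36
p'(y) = -5.92*y - 1.29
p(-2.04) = -14.05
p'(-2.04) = 10.79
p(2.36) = -23.89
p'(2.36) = -15.26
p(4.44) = -68.44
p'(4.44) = -27.57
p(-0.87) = -5.48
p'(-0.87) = 3.86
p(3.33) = -41.48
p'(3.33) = -21.00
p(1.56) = -13.58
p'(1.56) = -10.53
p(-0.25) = -4.22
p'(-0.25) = 0.19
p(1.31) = -11.13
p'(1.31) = -9.05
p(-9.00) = -232.51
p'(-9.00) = 51.99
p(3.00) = -34.87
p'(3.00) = -19.05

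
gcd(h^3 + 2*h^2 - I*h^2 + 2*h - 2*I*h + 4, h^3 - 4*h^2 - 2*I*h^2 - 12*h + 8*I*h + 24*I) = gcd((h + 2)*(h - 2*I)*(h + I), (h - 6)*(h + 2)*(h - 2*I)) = h^2 + h*(2 - 2*I) - 4*I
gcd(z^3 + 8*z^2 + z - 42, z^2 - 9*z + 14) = z - 2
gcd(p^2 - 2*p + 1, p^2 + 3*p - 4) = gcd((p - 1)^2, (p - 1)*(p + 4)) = p - 1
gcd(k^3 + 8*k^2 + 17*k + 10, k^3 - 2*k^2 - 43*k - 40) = k^2 + 6*k + 5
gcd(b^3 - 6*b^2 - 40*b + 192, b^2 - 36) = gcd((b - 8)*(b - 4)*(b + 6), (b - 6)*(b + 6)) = b + 6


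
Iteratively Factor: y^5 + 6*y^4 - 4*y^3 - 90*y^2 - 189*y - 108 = (y + 3)*(y^4 + 3*y^3 - 13*y^2 - 51*y - 36) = (y + 3)^2*(y^3 - 13*y - 12) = (y + 3)^3*(y^2 - 3*y - 4) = (y + 1)*(y + 3)^3*(y - 4)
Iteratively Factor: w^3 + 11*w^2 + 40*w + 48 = (w + 4)*(w^2 + 7*w + 12) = (w + 4)^2*(w + 3)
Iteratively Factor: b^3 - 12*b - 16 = (b - 4)*(b^2 + 4*b + 4) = (b - 4)*(b + 2)*(b + 2)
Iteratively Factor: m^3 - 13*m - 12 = (m - 4)*(m^2 + 4*m + 3) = (m - 4)*(m + 3)*(m + 1)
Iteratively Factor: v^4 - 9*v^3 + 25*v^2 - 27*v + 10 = (v - 2)*(v^3 - 7*v^2 + 11*v - 5) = (v - 2)*(v - 1)*(v^2 - 6*v + 5) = (v - 2)*(v - 1)^2*(v - 5)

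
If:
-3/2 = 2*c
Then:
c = -3/4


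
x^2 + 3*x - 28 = (x - 4)*(x + 7)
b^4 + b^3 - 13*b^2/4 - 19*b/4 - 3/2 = (b - 2)*(b + 1/2)*(b + 1)*(b + 3/2)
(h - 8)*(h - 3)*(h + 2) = h^3 - 9*h^2 + 2*h + 48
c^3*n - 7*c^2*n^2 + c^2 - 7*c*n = c*(c - 7*n)*(c*n + 1)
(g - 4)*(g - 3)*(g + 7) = g^3 - 37*g + 84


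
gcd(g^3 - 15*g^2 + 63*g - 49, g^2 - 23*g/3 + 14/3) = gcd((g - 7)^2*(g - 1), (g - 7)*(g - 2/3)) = g - 7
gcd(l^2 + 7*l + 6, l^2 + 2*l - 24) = l + 6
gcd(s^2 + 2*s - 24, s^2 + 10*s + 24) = s + 6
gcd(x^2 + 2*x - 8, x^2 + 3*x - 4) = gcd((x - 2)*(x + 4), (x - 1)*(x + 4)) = x + 4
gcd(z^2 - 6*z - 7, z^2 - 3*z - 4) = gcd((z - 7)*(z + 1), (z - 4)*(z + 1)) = z + 1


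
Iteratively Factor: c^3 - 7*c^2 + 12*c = (c - 4)*(c^2 - 3*c) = c*(c - 4)*(c - 3)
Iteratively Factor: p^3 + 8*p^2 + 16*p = (p + 4)*(p^2 + 4*p) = p*(p + 4)*(p + 4)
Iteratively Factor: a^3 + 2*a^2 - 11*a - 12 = (a - 3)*(a^2 + 5*a + 4) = (a - 3)*(a + 1)*(a + 4)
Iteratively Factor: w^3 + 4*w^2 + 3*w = (w + 1)*(w^2 + 3*w) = (w + 1)*(w + 3)*(w)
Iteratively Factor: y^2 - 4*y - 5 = (y - 5)*(y + 1)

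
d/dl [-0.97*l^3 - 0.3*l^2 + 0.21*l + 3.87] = -2.91*l^2 - 0.6*l + 0.21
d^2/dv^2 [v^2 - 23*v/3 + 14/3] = 2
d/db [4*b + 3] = 4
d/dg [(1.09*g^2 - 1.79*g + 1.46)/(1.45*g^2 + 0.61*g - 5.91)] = (3.2604*g^2 - 17.1178*g + 9.6883)/(2.1025*g^4 + 1.769*g^3 - 16.7669*g^2 - 7.2102*g + 34.9281)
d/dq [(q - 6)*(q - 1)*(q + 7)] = 3*q^2 - 43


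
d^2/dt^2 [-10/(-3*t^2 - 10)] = 60*(9*t^2 - 10)/(3*t^2 + 10)^3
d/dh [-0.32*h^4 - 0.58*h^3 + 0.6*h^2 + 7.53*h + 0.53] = -1.28*h^3 - 1.74*h^2 + 1.2*h + 7.53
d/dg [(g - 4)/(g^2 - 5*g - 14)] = (g^2 - 5*g - (g - 4)*(2*g - 5) - 14)/(-g^2 + 5*g + 14)^2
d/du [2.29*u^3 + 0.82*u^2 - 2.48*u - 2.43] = 6.87*u^2 + 1.64*u - 2.48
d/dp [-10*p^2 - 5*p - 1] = -20*p - 5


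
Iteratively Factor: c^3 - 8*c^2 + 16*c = (c - 4)*(c^2 - 4*c) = c*(c - 4)*(c - 4)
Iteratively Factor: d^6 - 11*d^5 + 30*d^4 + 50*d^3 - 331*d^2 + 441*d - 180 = (d - 3)*(d^5 - 8*d^4 + 6*d^3 + 68*d^2 - 127*d + 60) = (d - 3)*(d - 1)*(d^4 - 7*d^3 - d^2 + 67*d - 60) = (d - 5)*(d - 3)*(d - 1)*(d^3 - 2*d^2 - 11*d + 12) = (d - 5)*(d - 4)*(d - 3)*(d - 1)*(d^2 + 2*d - 3) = (d - 5)*(d - 4)*(d - 3)*(d - 1)*(d + 3)*(d - 1)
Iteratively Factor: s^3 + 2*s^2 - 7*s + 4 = (s - 1)*(s^2 + 3*s - 4) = (s - 1)*(s + 4)*(s - 1)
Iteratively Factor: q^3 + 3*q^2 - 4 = (q + 2)*(q^2 + q - 2) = (q - 1)*(q + 2)*(q + 2)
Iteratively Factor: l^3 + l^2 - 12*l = (l + 4)*(l^2 - 3*l) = (l - 3)*(l + 4)*(l)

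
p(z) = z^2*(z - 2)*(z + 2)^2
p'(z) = z^2*(z - 2)*(2*z + 4) + z^2*(z + 2)^2 + 2*z*(z - 2)*(z + 2)^2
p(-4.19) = -521.20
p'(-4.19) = 808.97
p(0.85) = -6.75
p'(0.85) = -14.75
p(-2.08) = -0.11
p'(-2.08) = 2.96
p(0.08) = -0.05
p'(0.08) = -1.35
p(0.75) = -5.32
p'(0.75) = -13.79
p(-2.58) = -10.26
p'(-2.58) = 45.55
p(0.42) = -1.63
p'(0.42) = -8.09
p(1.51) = -13.76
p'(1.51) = 2.02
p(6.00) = 9216.00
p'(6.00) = 7680.00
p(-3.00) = -45.00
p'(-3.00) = 129.00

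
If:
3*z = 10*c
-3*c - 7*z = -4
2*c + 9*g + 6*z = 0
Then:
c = 12/79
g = -88/237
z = 40/79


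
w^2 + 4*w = w*(w + 4)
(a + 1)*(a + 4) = a^2 + 5*a + 4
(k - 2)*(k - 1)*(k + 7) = k^3 + 4*k^2 - 19*k + 14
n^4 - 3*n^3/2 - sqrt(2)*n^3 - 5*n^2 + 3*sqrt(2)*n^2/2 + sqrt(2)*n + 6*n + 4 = (n - 2)*(n + 1/2)*(n - 2*sqrt(2))*(n + sqrt(2))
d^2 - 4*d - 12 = (d - 6)*(d + 2)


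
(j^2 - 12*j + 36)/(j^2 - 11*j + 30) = (j - 6)/(j - 5)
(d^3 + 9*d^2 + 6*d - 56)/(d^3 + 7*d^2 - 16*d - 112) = (d - 2)/(d - 4)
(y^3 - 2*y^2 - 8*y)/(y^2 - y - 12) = y*(y + 2)/(y + 3)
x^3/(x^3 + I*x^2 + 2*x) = x^2/(x^2 + I*x + 2)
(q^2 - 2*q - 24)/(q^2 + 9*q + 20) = (q - 6)/(q + 5)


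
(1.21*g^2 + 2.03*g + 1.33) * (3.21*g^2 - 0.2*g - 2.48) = 3.8841*g^4 + 6.2743*g^3 + 0.8625*g^2 - 5.3004*g - 3.2984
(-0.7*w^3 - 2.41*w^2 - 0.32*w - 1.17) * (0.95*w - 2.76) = -0.665*w^4 - 0.3575*w^3 + 6.3476*w^2 - 0.2283*w + 3.2292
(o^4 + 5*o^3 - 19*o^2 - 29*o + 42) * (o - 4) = o^5 + o^4 - 39*o^3 + 47*o^2 + 158*o - 168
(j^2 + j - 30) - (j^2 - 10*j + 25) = 11*j - 55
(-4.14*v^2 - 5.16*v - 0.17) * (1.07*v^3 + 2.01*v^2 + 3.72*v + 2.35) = -4.4298*v^5 - 13.8426*v^4 - 25.9543*v^3 - 29.2659*v^2 - 12.7584*v - 0.3995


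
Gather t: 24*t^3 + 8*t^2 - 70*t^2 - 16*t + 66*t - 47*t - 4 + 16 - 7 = 24*t^3 - 62*t^2 + 3*t + 5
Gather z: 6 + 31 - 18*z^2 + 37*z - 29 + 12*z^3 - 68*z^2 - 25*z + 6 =12*z^3 - 86*z^2 + 12*z + 14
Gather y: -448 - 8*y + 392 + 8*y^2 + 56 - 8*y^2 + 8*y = 0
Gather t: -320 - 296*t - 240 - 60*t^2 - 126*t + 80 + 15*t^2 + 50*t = -45*t^2 - 372*t - 480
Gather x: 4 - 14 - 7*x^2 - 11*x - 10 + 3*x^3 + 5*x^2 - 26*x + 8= 3*x^3 - 2*x^2 - 37*x - 12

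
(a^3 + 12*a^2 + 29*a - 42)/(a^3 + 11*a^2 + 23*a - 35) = (a + 6)/(a + 5)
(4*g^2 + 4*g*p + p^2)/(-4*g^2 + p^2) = (2*g + p)/(-2*g + p)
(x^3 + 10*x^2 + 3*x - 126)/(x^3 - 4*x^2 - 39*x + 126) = (x + 7)/(x - 7)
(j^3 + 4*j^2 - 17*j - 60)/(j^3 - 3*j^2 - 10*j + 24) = (j + 5)/(j - 2)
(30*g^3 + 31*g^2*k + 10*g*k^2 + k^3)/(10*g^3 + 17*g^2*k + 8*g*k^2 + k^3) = (3*g + k)/(g + k)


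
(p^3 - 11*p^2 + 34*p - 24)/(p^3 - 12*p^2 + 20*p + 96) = (p^2 - 5*p + 4)/(p^2 - 6*p - 16)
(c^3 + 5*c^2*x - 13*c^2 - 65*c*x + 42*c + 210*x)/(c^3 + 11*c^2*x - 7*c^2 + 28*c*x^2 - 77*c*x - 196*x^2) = (c^2 + 5*c*x - 6*c - 30*x)/(c^2 + 11*c*x + 28*x^2)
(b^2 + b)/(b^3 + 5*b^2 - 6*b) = (b + 1)/(b^2 + 5*b - 6)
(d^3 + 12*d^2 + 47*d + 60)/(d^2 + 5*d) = d + 7 + 12/d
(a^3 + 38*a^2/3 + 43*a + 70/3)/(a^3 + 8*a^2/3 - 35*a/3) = (3*a^2 + 23*a + 14)/(a*(3*a - 7))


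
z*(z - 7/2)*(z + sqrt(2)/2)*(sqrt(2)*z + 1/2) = sqrt(2)*z^4 - 7*sqrt(2)*z^3/2 + 3*z^3/2 - 21*z^2/4 + sqrt(2)*z^2/4 - 7*sqrt(2)*z/8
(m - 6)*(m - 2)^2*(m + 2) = m^4 - 8*m^3 + 8*m^2 + 32*m - 48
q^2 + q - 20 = (q - 4)*(q + 5)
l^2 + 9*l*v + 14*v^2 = (l + 2*v)*(l + 7*v)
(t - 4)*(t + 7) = t^2 + 3*t - 28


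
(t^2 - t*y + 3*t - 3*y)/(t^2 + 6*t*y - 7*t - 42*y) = (t^2 - t*y + 3*t - 3*y)/(t^2 + 6*t*y - 7*t - 42*y)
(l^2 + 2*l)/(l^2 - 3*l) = (l + 2)/(l - 3)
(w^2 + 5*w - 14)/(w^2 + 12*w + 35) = (w - 2)/(w + 5)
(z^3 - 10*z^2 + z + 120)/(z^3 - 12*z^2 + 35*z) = (z^2 - 5*z - 24)/(z*(z - 7))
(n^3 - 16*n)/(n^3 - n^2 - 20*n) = (n - 4)/(n - 5)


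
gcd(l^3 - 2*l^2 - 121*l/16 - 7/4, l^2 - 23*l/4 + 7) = l - 4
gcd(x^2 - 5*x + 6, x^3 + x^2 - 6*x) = x - 2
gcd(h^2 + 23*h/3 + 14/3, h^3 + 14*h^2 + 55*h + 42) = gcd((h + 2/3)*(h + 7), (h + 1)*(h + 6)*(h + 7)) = h + 7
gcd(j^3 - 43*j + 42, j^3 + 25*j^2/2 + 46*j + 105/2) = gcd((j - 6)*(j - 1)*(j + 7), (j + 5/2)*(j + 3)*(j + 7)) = j + 7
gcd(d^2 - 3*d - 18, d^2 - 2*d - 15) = d + 3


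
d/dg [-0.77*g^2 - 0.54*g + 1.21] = -1.54*g - 0.54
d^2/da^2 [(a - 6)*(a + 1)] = 2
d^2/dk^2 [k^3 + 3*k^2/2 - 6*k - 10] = 6*k + 3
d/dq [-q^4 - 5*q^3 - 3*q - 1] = -4*q^3 - 15*q^2 - 3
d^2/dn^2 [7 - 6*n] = 0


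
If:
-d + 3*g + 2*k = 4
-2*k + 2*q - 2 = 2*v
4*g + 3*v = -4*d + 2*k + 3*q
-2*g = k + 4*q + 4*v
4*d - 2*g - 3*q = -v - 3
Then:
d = 113/274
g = 295/274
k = 81/137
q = 62/137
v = -156/137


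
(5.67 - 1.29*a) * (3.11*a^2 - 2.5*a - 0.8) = -4.0119*a^3 + 20.8587*a^2 - 13.143*a - 4.536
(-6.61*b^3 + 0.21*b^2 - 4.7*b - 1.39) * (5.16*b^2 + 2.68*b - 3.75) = -34.1076*b^5 - 16.6312*b^4 + 1.0983*b^3 - 20.5559*b^2 + 13.8998*b + 5.2125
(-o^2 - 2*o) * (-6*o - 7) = 6*o^3 + 19*o^2 + 14*o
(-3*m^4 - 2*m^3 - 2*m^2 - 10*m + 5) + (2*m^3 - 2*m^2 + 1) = -3*m^4 - 4*m^2 - 10*m + 6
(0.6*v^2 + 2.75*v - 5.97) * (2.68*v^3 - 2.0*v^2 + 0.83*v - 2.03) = 1.608*v^5 + 6.17*v^4 - 21.0016*v^3 + 13.0045*v^2 - 10.5376*v + 12.1191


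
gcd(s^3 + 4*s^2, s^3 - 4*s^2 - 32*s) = s^2 + 4*s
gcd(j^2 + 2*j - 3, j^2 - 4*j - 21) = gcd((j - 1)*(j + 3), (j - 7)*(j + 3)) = j + 3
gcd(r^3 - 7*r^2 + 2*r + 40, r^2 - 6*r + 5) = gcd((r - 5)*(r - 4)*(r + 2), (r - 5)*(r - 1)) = r - 5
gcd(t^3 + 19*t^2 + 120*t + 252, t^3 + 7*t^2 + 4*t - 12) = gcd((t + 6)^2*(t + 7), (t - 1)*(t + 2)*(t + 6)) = t + 6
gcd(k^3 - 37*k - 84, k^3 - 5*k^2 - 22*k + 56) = k^2 - 3*k - 28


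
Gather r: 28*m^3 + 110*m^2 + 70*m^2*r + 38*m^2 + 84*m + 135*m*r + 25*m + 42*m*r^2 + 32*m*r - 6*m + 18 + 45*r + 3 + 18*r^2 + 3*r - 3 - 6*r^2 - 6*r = 28*m^3 + 148*m^2 + 103*m + r^2*(42*m + 12) + r*(70*m^2 + 167*m + 42) + 18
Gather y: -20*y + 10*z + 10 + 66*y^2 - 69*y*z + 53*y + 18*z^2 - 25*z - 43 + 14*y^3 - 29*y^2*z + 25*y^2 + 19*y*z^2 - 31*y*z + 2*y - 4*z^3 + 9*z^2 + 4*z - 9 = 14*y^3 + y^2*(91 - 29*z) + y*(19*z^2 - 100*z + 35) - 4*z^3 + 27*z^2 - 11*z - 42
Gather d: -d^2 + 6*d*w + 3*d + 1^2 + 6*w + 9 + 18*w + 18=-d^2 + d*(6*w + 3) + 24*w + 28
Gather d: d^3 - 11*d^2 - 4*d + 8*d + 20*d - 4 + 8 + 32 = d^3 - 11*d^2 + 24*d + 36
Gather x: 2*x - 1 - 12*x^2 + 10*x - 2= -12*x^2 + 12*x - 3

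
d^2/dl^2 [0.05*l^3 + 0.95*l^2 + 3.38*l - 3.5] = 0.3*l + 1.9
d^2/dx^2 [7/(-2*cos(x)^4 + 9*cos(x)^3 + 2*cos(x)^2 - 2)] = 7*(-(1 - cos(4*x))*(27*cos(x) - 4*cos(2*x))^2 + (2*cos(x)^4 - 9*cos(x)^3 - 2*cos(x)^2 + 2)*(-32*(1 - cos(2*x))^2 + 27*cos(x) - 64*cos(2*x) + 81*cos(3*x) + 48))/(4*(2*cos(x)^4 - 9*cos(x)^3 - 2*cos(x)^2 + 2)^3)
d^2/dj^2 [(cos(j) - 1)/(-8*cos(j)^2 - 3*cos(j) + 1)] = (144*(1 - cos(2*j))^2*cos(j) - 70*(1 - cos(2*j))^2 - 52*cos(j) - 107*cos(2*j) + 90*cos(3*j) - 32*cos(5*j) + 201)/(3*cos(j) + 4*cos(2*j) + 3)^3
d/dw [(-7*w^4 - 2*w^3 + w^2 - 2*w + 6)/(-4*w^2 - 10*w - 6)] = (28*w^5 + 109*w^4 + 104*w^3 + 9*w^2 + 18*w + 36)/(2*(4*w^4 + 20*w^3 + 37*w^2 + 30*w + 9))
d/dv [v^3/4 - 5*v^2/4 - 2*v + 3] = 3*v^2/4 - 5*v/2 - 2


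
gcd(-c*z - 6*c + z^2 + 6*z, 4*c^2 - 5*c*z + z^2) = -c + z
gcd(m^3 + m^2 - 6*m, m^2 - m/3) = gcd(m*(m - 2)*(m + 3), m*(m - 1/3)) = m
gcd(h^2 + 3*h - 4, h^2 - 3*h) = 1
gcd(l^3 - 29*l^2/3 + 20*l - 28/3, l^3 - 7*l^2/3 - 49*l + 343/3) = l - 7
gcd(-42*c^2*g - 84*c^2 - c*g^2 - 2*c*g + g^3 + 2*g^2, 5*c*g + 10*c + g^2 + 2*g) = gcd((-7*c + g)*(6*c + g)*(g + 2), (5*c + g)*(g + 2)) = g + 2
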